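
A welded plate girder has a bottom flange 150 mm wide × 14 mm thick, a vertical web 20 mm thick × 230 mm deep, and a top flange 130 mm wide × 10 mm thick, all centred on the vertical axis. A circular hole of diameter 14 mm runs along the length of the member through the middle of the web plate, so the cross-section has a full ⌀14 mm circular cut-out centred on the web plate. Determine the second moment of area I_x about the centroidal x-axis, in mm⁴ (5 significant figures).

I_x ≈ 6.9018 × 10⁷ mm⁴

Decompose the section into non-overlapping parts with the origin at the bottom-left of its bounding rectangle.
Bottom plate: 150 × 14, A = 2 100 mm², y = 7 mm, Ī = 34 300 mm⁴.
Web plate: 20 × 230, A = 4 600 mm², y = 129 mm, Ī = 20 278 333 mm⁴.
Top plate: 130 × 10, A = 1 300 mm², y = 249 mm, Ī = 10833.33 mm⁴.
Hole (subtracted): ⌀14, A = 153.938 mm², y = 129 mm, Ī = 1885.741 mm⁴.
Centroid: ȳ = ΣA·y / ΣA = 116.2293 mm.
Transfer each piece to the centroidal x-axis using Ī + A·d² with d = y − 116.2293:
  bottom plate: d = -109.2293 mm → contributes +25 089 467 mm⁴
  web plate: d = 12.77074 mm → contributes +21 028 555 mm⁴
  top plate: d = 132.7707 mm → contributes +22 927 323 mm⁴
  hole: d = 12.77074 mm → contributes −26991.76 mm⁴
Total I = 69 018 353 mm⁴.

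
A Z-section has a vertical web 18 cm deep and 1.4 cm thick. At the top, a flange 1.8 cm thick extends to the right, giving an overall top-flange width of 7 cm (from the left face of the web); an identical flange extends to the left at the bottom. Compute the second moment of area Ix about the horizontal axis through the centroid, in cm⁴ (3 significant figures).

Ix ≈ 2010 cm⁴

Break the section into simple shapes (no overlaps), measuring from the bottom-left corner of the bounding box.
Web: 1.4 × 18, A = 25.2 cm², y = 9 cm, Ī = 680.4 cm⁴.
Top flange (beyond web): 5.6 × 1.8, A = 10.08 cm², y = 17.1 cm, Ī = 2.7216 cm⁴.
Bottom flange (beyond web): 5.6 × 1.8, A = 10.08 cm², y = 0.9 cm, Ī = 2.7216 cm⁴.
Centroid: ȳ = ΣA·y / ΣA = 9 cm.
Transfer each piece to the horizontal axis through the centroid using Ī + A·d² with d = y − 9:
  web: d = 0 cm → contributes +680.4 cm⁴
  top flange (beyond web): d = 8.1 cm → contributes +664.07 cm⁴
  bottom flange (beyond web): d = -8.1 cm → contributes +664.07 cm⁴
Total I = 2008.5 cm⁴.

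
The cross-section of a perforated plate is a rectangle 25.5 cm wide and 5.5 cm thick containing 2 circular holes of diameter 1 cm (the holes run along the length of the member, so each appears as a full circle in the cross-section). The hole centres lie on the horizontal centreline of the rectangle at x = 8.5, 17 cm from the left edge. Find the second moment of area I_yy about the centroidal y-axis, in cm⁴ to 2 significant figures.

I_yy ≈ 7600 cm⁴

Treat the section as a set of non-overlapping primitives; coordinates are from the bounding-box lower-left.
Plate: 25.5 × 5.5, A = 140.3 cm², x = 12.75 cm, Ī = 7 600 cm⁴.
Hole 1 (subtracted): ⌀1, A = 0.7854 cm², x = 8.5 cm, Ī = 0.04909 cm⁴.
Hole 2 (subtracted): ⌀1, A = 0.7854 cm², x = 17 cm, Ī = 0.04909 cm⁴.
By symmetry the centroid is at mid-width, x̄ = 12.75 cm.
Transfer each piece to the centroidal y-axis using Ī + A·d² with d = x − 12.75:
  plate: d = 0 cm → contributes +7 600 cm⁴
  hole 1: d = -4.25 cm → contributes −14.24 cm⁴
  hole 2: d = 4.25 cm → contributes −14.24 cm⁴
Total I = 7 571 cm⁴.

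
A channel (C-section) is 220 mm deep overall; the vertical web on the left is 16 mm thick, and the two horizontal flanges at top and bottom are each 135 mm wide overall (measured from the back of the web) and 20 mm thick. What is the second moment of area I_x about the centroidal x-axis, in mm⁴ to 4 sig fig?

Split into non-overlapping primitives; take the origin at the lower-left of the bounding box.
Web: 16 × 220, A = 3 520 mm², y = 110 mm, Ī = 14 197 333 mm⁴.
Top flange (beyond web): 119 × 20, A = 2 380 mm², y = 210 mm, Ī = 79333.3 mm⁴.
Bottom flange (beyond web): 119 × 20, A = 2 380 mm², y = 10 mm, Ī = 79333.3 mm⁴.
By symmetry the centroid is at mid-height, ȳ = 110 mm.
Transfer each piece to the centroidal x-axis using Ī + A·d² with d = y − 110:
  web: d = 0 mm → contributes +14 197 333 mm⁴
  top flange (beyond web): d = 100 mm → contributes +23 879 333 mm⁴
  bottom flange (beyond web): d = -100 mm → contributes +23 879 333 mm⁴
Total I = 61 956 000 mm⁴.

I_x ≈ 6.196 × 10⁷ mm⁴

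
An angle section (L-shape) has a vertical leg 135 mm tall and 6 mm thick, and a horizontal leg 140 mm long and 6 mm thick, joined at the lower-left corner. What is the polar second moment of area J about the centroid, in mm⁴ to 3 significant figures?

Break the section into simple shapes (no overlaps), measuring from the bottom-left corner of the bounding box.
Vertical leg: 6 × 135, A = 810 mm², y = 67.5 mm, Ī = 1 230 188 mm⁴.
Horizontal leg (remainder): 134 × 6, A = 804 mm², y = 3 mm, Ī = 2 412 mm⁴.
Centroid: ȳ = ΣA·y / ΣA = 35.37 mm.
Transfer each piece to the centroidal x-axis using Ī + A·d² with d = y − 35.37:
  vertical leg: d = 32.13 mm → contributes +2 066 386 mm⁴
  horizontal leg (remainder): d = -32.37 mm → contributes +844 851 mm⁴
Total I = 2 911 237 mm⁴.
For the y-axis: x̄ = 37.87 mm.
Repeating about the centroidal y-axis gives I_y = 3 182 605 mm⁴.
Polar second moment: J = I_x + I_y = 6 093 842 mm⁴.

J ≈ 6.09 × 10⁶ mm⁴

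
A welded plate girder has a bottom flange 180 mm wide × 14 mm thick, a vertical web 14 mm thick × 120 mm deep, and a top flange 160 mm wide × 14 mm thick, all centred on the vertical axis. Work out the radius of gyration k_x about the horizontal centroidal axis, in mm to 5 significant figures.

Decompose the section into non-overlapping parts with the origin at the bottom-left of its bounding rectangle.
Bottom plate: 180 × 14, A = 2 520 mm², y = 7 mm, Ī = 41 160 mm⁴.
Web plate: 14 × 120, A = 1 680 mm², y = 74 mm, Ī = 2 016 000 mm⁴.
Top plate: 160 × 14, A = 2 240 mm², y = 141 mm, Ī = 36586.67 mm⁴.
Centroid: ȳ = ΣA·y / ΣA = 71.08696 mm.
Transfer each piece to the horizontal centroidal axis using Ī + A·d² with d = y − 71.08696:
  bottom plate: d = -64.08696 mm → contributes +10 391 148 mm⁴
  web plate: d = 2.913043 mm → contributes +2 030 256 mm⁴
  top plate: d = 69.91304 mm → contributes +10 985 334 mm⁴
Total I = 23 406 738 mm⁴.
Radius of gyration: k = √(I/A) = √(23 406 738 / 6 440) = 60.28753 mm.

k_x ≈ 60.288 mm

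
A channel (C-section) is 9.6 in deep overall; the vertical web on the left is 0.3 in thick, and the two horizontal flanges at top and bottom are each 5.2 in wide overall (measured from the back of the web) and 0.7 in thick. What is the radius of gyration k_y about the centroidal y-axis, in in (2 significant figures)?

k_y ≈ 1.7 in

Treat the section as a set of non-overlapping primitives; coordinates are from the bounding-box lower-left.
Web: 0.3 × 9.6, A = 2.88 in², x = 0.15 in, Ī = 0.0216 in⁴.
Top flange (beyond web): 4.9 × 0.7, A = 3.43 in², x = 2.75 in, Ī = 6.863 in⁴.
Bottom flange (beyond web): 4.9 × 0.7, A = 3.43 in², x = 2.75 in, Ī = 6.863 in⁴.
Centroid: x̄ = ΣA·x / ΣA = 1.981 in.
Transfer each piece to the centroidal y-axis using Ī + A·d² with d = x − 1.981:
  web: d = -1.831 in → contributes +9.679 in⁴
  top flange (beyond web): d = 0.7688 in → contributes +8.89 in⁴
  bottom flange (beyond web): d = 0.7688 in → contributes +8.89 in⁴
Total I = 27.46 in⁴.
Radius of gyration: k = √(I/A) = √(27.46 / 9.74) = 1.679 in.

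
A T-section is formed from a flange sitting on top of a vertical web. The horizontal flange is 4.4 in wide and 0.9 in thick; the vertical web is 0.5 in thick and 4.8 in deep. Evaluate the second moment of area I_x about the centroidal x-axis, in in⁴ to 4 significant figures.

Treat the section as a set of non-overlapping primitives; coordinates are from the bounding-box lower-left.
Flange: 4.4 × 0.9, A = 3.96 in², y = 5.25 in, Ī = 0.2673 in⁴.
Web: 0.5 × 4.8, A = 2.4 in², y = 2.4 in, Ī = 4.608 in⁴.
Centroid: ȳ = ΣA·y / ΣA = 4.17453 in.
Transfer each piece to the centroidal x-axis using Ī + A·d² with d = y − 4.17453:
  flange: d = 1.07547 in → contributes +4.84759 in⁴
  web: d = -1.77453 in → contributes +12.1655 in⁴
Total I = 17.0131 in⁴.

I_x ≈ 17.01 in⁴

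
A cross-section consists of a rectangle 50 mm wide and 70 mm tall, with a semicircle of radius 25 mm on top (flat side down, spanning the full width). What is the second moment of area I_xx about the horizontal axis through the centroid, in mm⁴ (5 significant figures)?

I_xx ≈ 3.0670 × 10⁶ mm⁴

Split into non-overlapping primitives; take the origin at the lower-left of the bounding box.
Rectangular body: 50 × 70, A = 3 500 mm², y = 35 mm, Ī = 1 429 167 mm⁴.
Semicircular cap: semicircle r = 25, A = 981.7477 mm², y = 80.61033 mm, Ī = 42873.81 mm⁴.
Centroid: ȳ = ΣA·y / ΣA = 44.99116 mm.
Transfer each piece to the horizontal axis through the centroid using Ī + A·d² with d = y − 44.99116:
  rectangular body: d = -9.991155 mm → contributes +1 778 548 mm⁴
  semicircular cap: d = 35.61917 mm → contributes +1 288 442 mm⁴
Total I = 3 066 990 mm⁴.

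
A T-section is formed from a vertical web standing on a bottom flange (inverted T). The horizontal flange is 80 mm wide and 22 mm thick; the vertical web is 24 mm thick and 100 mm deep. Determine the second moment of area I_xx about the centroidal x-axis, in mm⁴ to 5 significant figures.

I_xx ≈ 5.8492 × 10⁶ mm⁴

Break the section into simple shapes (no overlaps), measuring from the bottom-left corner of the bounding box.
Flange: 80 × 22, A = 1 760 mm², y = 11 mm, Ī = 70986.67 mm⁴.
Web: 24 × 100, A = 2 400 mm², y = 72 mm, Ī = 2 000 000 mm⁴.
Centroid: ȳ = ΣA·y / ΣA = 46.19231 mm.
Transfer each piece to the centroidal x-axis using Ī + A·d² with d = y − 46.19231:
  flange: d = -35.19231 mm → contributes +2 250 744 mm⁴
  web: d = 25.80769 mm → contributes +3 598 489 mm⁴
Total I = 5 849 233 mm⁴.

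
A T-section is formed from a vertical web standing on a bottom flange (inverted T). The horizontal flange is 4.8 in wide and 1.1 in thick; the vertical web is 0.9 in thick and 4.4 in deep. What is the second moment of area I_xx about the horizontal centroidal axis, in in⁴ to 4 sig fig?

Decompose the section into non-overlapping parts with the origin at the bottom-left of its bounding rectangle.
Flange: 4.8 × 1.1, A = 5.28 in², y = 0.55 in, Ī = 0.5324 in⁴.
Web: 0.9 × 4.4, A = 3.96 in², y = 3.3 in, Ī = 6.3888 in⁴.
Centroid: ȳ = ΣA·y / ΣA = 1.72857 in.
Transfer each piece to the horizontal centroidal axis using Ī + A·d² with d = y − 1.72857:
  flange: d = -1.17857 in → contributes +7.86648 in⁴
  web: d = 1.57143 in → contributes +16.1676 in⁴
Total I = 24.0341 in⁴.

I_xx ≈ 24.03 in⁴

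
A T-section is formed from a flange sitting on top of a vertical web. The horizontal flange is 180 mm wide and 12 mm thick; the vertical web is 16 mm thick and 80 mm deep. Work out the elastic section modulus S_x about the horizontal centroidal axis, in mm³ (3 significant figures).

Decompose the section into non-overlapping parts with the origin at the bottom-left of its bounding rectangle.
Flange: 180 × 12, A = 2 160 mm², y = 86 mm, Ī = 25 920 mm⁴.
Web: 16 × 80, A = 1 280 mm², y = 40 mm, Ī = 682 667 mm⁴.
Centroid: ȳ = ΣA·y / ΣA = 68.884 mm.
Transfer each piece to the horizontal centroidal axis using Ī + A·d² with d = y − 68.884:
  flange: d = 17.116 mm → contributes +658 729 mm⁴
  web: d = -28.884 mm → contributes +1 750 531 mm⁴
Total I = 2 409 260 mm⁴.
Extreme fibre distance c = 68.884 mm; S = I/c = 34 976 mm³.

S_x ≈ 3.50 × 10⁴ mm³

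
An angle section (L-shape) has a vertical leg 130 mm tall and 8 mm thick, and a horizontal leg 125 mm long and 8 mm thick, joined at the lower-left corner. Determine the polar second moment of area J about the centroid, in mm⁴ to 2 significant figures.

Decompose the section into non-overlapping parts with the origin at the bottom-left of its bounding rectangle.
Vertical leg: 8 × 130, A = 1 040 mm², y = 65 mm, Ī = 1 464 667 mm⁴.
Horizontal leg (remainder): 117 × 8, A = 936 mm², y = 4 mm, Ī = 4 992 mm⁴.
Centroid: ȳ = ΣA·y / ΣA = 36.11 mm.
Transfer each piece to the centroidal x-axis using Ī + A·d² with d = y − 36.11:
  vertical leg: d = 28.89 mm → contributes +2 332 969 mm⁴
  horizontal leg (remainder): d = -32.11 mm → contributes +969 772 mm⁴
Total I = 3 302 741 mm⁴.
For the y-axis: x̄ = 33.61 mm.
Repeating about the centroidal y-axis gives I_y = 2 997 631 mm⁴.
Polar second moment: J = I_x + I_y = 6 300 372 mm⁴.

J ≈ 6.3 × 10⁶ mm⁴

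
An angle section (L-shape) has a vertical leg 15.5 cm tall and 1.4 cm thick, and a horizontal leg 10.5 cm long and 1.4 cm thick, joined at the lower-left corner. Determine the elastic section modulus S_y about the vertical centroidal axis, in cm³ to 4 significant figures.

S_y ≈ 39.80 cm³

Split into non-overlapping primitives; take the origin at the lower-left of the bounding box.
Vertical leg: 1.4 × 15.5, A = 21.7 cm², x = 0.7 cm, Ī = 3.54433 cm⁴.
Horizontal leg (remainder): 9.1 × 1.4, A = 12.74 cm², x = 5.95 cm, Ī = 87.9166 cm⁴.
Centroid: x̄ = ΣA·x / ΣA = 2.64207 cm.
Transfer each piece to the vertical centroidal axis using Ī + A·d² with d = x − 2.64207:
  vertical leg: d = -1.94207 cm → contributes +85.3891 cm⁴
  horizontal leg (remainder): d = 3.30793 cm → contributes +227.323 cm⁴
Total I = 312.712 cm⁴.
Extreme fibre distance c = 7.85793 cm; S = I/c = 39.7957 cm³.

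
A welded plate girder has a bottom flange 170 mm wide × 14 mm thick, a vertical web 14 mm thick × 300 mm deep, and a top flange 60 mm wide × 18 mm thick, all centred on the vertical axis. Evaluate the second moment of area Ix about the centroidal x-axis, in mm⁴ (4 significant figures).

Split into non-overlapping primitives; take the origin at the lower-left of the bounding box.
Bottom plate: 170 × 14, A = 2 380 mm², y = 7 mm, Ī = 38873.3 mm⁴.
Web plate: 14 × 300, A = 4 200 mm², y = 164 mm, Ī = 31 500 000 mm⁴.
Top plate: 60 × 18, A = 1 080 mm², y = 323 mm, Ī = 29 160 mm⁴.
Centroid: ȳ = ΣA·y / ΣA = 137.637 mm.
Transfer each piece to the centroidal x-axis using Ī + A·d² with d = y − 137.637:
  bottom plate: d = -130.637 mm → contributes +40 656 062 mm⁴
  web plate: d = 26.3629 mm → contributes +34 419 016 mm⁴
  top plate: d = 185.363 mm → contributes +37 137 327 mm⁴
Total I = 112 212 404 mm⁴.

Ix ≈ 1.122 × 10⁸ mm⁴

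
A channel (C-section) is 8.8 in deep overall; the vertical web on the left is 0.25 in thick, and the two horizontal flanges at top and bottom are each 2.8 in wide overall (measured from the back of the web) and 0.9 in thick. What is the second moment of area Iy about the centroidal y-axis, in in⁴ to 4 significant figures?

Iy ≈ 5.414 in⁴

Treat the section as a set of non-overlapping primitives; coordinates are from the bounding-box lower-left.
Web: 0.25 × 8.8, A = 2.2 in², x = 0.125 in, Ī = 0.0114583 in⁴.
Top flange (beyond web): 2.55 × 0.9, A = 2.295 in², x = 1.525 in, Ī = 1.2436 in⁴.
Bottom flange (beyond web): 2.55 × 0.9, A = 2.295 in², x = 1.525 in, Ī = 1.2436 in⁴.
Centroid: x̄ = ΣA·x / ΣA = 1.07139 in.
Transfer each piece to the centroidal y-axis using Ī + A·d² with d = x − 1.07139:
  web: d = -0.946392 in → contributes +1.9819 in⁴
  top flange (beyond web): d = 0.453608 in → contributes +1.71582 in⁴
  bottom flange (beyond web): d = 0.453608 in → contributes +1.71582 in⁴
Total I = 5.41355 in⁴.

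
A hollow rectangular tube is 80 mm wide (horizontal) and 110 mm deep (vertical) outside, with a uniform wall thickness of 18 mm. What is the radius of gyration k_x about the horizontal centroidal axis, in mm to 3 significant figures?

Decompose the section into non-overlapping parts with the origin at the bottom-left of its bounding rectangle.
Outer rectangle: 80 × 110, A = 8 800 mm², y = 55 mm, Ī = 8 873 333 mm⁴.
Inner void (subtracted): 44 × 74, A = 3 256 mm², y = 55 mm, Ī = 1 485 821 mm⁴.
By symmetry the centroid is at mid-height, ȳ = 55 mm.
All pieces are centred on the horizontal centroidal axis, so I = ΣĪ (holes subtracted) = 7 387 512 mm⁴.
Radius of gyration: k = √(I/A) = √(7 387 512 / 5 544) = 36.504 mm.

k_x ≈ 36.5 mm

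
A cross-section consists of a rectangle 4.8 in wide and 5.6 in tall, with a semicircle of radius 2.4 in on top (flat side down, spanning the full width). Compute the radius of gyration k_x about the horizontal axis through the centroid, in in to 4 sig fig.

Break the section into simple shapes (no overlaps), measuring from the bottom-left corner of the bounding box.
Rectangular body: 4.8 × 5.6, A = 26.88 in², y = 2.8 in, Ī = 70.2464 in⁴.
Semicircular cap: semicircle r = 2.4, A = 9.04779 in², y = 6.61859 in, Ī = 3.64147 in⁴.
Centroid: ȳ = ΣA·y / ΣA = 3.76165 in.
Transfer each piece to the horizontal axis through the centroid using Ī + A·d² with d = y − 3.76165:
  rectangular body: d = -0.961646 in → contributes +95.104 in⁴
  semicircular cap: d = 2.85695 in → contributes +77.4908 in⁴
Total I = 172.595 in⁴.
Radius of gyration: k = √(I/A) = √(172.595 / 35.9278) = 2.19179 in.

k_x ≈ 2.192 in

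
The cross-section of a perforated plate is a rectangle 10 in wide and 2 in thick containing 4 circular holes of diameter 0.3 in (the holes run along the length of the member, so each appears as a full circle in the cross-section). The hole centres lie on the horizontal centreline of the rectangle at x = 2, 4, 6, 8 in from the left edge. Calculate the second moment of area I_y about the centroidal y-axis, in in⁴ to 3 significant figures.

Split into non-overlapping primitives; take the origin at the lower-left of the bounding box.
Plate: 10 × 2, A = 20 in², x = 5 in, Ī = 166.67 in⁴.
Hole 1 (subtracted): ⌀0.3, A = 0.070686 in², x = 2 in, Ī = 0.00039761 in⁴.
Hole 2 (subtracted): ⌀0.3, A = 0.070686 in², x = 4 in, Ī = 0.00039761 in⁴.
Hole 3 (subtracted): ⌀0.3, A = 0.070686 in², x = 6 in, Ī = 0.00039761 in⁴.
Hole 4 (subtracted): ⌀0.3, A = 0.070686 in², x = 8 in, Ī = 0.00039761 in⁴.
By symmetry the centroid is at mid-width, x̄ = 5 in.
Transfer each piece to the centroidal y-axis using Ī + A·d² with d = x − 5:
  plate: d = 0 in → contributes +166.67 in⁴
  hole 1: d = -3 in → contributes −0.63657 in⁴
  hole 2: d = -1 in → contributes −0.071083 in⁴
  hole 3: d = 1 in → contributes −0.071083 in⁴
  hole 4: d = 3 in → contributes −0.63657 in⁴
Total I = 165.25 in⁴.

I_y ≈ 165 in⁴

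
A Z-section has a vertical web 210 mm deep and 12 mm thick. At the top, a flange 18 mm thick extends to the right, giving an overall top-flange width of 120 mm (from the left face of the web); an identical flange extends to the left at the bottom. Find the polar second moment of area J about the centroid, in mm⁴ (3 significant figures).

Split into non-overlapping primitives; take the origin at the lower-left of the bounding box.
Web: 12 × 210, A = 2 520 mm², y = 105 mm, Ī = 9 261 000 mm⁴.
Top flange (beyond web): 108 × 18, A = 1 944 mm², y = 201 mm, Ī = 52 488 mm⁴.
Bottom flange (beyond web): 108 × 18, A = 1 944 mm², y = 9 mm, Ī = 52 488 mm⁴.
Centroid: ȳ = ΣA·y / ΣA = 105 mm.
Transfer each piece to the centroidal x-axis using Ī + A·d² with d = y − 105:
  web: d = 0 mm → contributes +9 261 000 mm⁴
  top flange (beyond web): d = 96 mm → contributes +17 968 392 mm⁴
  bottom flange (beyond web): d = -96 mm → contributes +17 968 392 mm⁴
Total I = 45 197 784 mm⁴.
For the y-axis: x̄ = 114 mm.
Repeating about the centroidal y-axis gives I_y = 17 806 176 mm⁴.
Polar second moment: J = I_x + I_y = 63 003 960 mm⁴.

J ≈ 6.30 × 10⁷ mm⁴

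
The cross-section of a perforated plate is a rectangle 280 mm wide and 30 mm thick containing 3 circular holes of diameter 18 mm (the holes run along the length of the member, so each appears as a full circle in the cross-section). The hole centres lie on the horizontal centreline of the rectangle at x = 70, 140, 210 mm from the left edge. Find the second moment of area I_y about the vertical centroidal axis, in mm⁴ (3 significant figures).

Split into non-overlapping primitives; take the origin at the lower-left of the bounding box.
Plate: 280 × 30, A = 8 400 mm², x = 140 mm, Ī = 54 880 000 mm⁴.
Hole 1 (subtracted): ⌀18, A = 254.47 mm², x = 70 mm, Ī = 5 153 mm⁴.
Hole 2 (subtracted): ⌀18, A = 254.47 mm², x = 140 mm, Ī = 5 153 mm⁴.
Hole 3 (subtracted): ⌀18, A = 254.47 mm², x = 210 mm, Ī = 5 153 mm⁴.
By symmetry the centroid is at mid-width, x̄ = 140 mm.
Transfer each piece to the vertical centroidal axis using Ī + A·d² with d = x − 140:
  plate: d = 0 mm → contributes +54 880 000 mm⁴
  hole 1: d = -70 mm → contributes −1 252 051 mm⁴
  hole 2: d = 0 mm → contributes −5 153 mm⁴
  hole 3: d = 70 mm → contributes −1 252 051 mm⁴
Total I = 52 370 745 mm⁴.

I_y ≈ 5.24 × 10⁷ mm⁴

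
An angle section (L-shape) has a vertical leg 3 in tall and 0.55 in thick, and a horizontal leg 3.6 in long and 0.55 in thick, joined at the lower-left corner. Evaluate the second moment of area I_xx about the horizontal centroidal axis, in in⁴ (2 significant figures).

I_xx ≈ 2.5 in⁴

Break the section into simple shapes (no overlaps), measuring from the bottom-left corner of the bounding box.
Vertical leg: 0.55 × 3, A = 1.65 in², y = 1.5 in, Ī = 1.238 in⁴.
Horizontal leg (remainder): 3.05 × 0.55, A = 1.678 in², y = 0.275 in, Ī = 0.04229 in⁴.
Centroid: ȳ = ΣA·y / ΣA = 0.8824 in.
Transfer each piece to the horizontal centroidal axis using Ī + A·d² with d = y − 0.8824:
  vertical leg: d = 0.6176 in → contributes +1.867 in⁴
  horizontal leg (remainder): d = -0.6074 in → contributes +0.6613 in⁴
Total I = 2.528 in⁴.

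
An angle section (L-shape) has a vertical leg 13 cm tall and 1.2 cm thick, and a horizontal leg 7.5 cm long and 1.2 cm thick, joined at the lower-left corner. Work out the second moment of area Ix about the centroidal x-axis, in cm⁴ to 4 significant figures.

Treat the section as a set of non-overlapping primitives; coordinates are from the bounding-box lower-left.
Vertical leg: 1.2 × 13, A = 15.6 cm², y = 6.5 cm, Ī = 219.7 cm⁴.
Horizontal leg (remainder): 6.3 × 1.2, A = 7.56 cm², y = 0.6 cm, Ī = 0.9072 cm⁴.
Centroid: ȳ = ΣA·y / ΣA = 4.57409 cm.
Transfer each piece to the centroidal x-axis using Ī + A·d² with d = y − 4.57409:
  vertical leg: d = 1.92591 cm → contributes +277.562 cm⁴
  horizontal leg (remainder): d = -3.97409 cm → contributes +120.305 cm⁴
Total I = 397.868 cm⁴.

Ix ≈ 397.9 cm⁴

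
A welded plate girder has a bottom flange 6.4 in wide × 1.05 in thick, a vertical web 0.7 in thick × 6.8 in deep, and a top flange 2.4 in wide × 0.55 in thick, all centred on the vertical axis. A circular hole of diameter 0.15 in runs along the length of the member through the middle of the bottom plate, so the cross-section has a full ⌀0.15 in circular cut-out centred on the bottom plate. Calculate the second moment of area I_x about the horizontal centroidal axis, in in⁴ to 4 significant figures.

Decompose the section into non-overlapping parts with the origin at the bottom-left of its bounding rectangle.
Bottom plate: 6.4 × 1.05, A = 6.72 in², y = 0.525 in, Ī = 0.6174 in⁴.
Web plate: 0.7 × 6.8, A = 4.76 in², y = 4.45 in, Ī = 18.3419 in⁴.
Top plate: 2.4 × 0.55, A = 1.32 in², y = 8.125 in, Ī = 0.033275 in⁴.
Hole (subtracted): ⌀0.15, A = 0.0176715 in², y = 0.525 in, Ī = 0.0000248505 in⁴.
Centroid: ȳ = ΣA·y / ΣA = 2.77146 in.
Transfer each piece to the horizontal centroidal axis using Ī + A·d² with d = y − 2.77146:
  bottom plate: d = -2.24646 in → contributes +34.5305 in⁴
  web plate: d = 1.67854 in → contributes +31.7531 in⁴
  top plate: d = 5.35354 in → contributes +37.865 in⁴
  hole: d = -2.24646 in → contributes −0.0892054 in⁴
Total I = 104.059 in⁴.

I_x ≈ 104.1 in⁴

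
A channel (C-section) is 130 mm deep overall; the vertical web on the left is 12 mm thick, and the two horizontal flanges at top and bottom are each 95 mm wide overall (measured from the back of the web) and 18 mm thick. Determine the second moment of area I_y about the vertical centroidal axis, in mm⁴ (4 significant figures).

I_y ≈ 4.047 × 10⁶ mm⁴

Break the section into simple shapes (no overlaps), measuring from the bottom-left corner of the bounding box.
Web: 12 × 130, A = 1 560 mm², x = 6 mm, Ī = 18 720 mm⁴.
Top flange (beyond web): 83 × 18, A = 1 494 mm², x = 53.5 mm, Ī = 857 681 mm⁴.
Bottom flange (beyond web): 83 × 18, A = 1 494 mm², x = 53.5 mm, Ī = 857 681 mm⁴.
Centroid: x̄ = ΣA·x / ΣA = 37.2071 mm.
Transfer each piece to the vertical centroidal axis using Ī + A·d² with d = x − 37.2071:
  web: d = -31.2071 mm → contributes +1 537 980 mm⁴
  top flange (beyond web): d = 16.2929 mm → contributes +1 254 274 mm⁴
  bottom flange (beyond web): d = 16.2929 mm → contributes +1 254 274 mm⁴
Total I = 4 046 529 mm⁴.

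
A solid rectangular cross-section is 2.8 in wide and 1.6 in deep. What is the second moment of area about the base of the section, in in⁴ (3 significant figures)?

The section: 2.8 × 1.6, A = 4.48 in², y = 0.8 in, Ī = 0.95573 in⁴.
Transfer it to the bottom edge using Ī + A·d² with d = y − 0:
  the section: d = 0.8 in → contributes +3.8229 in⁴
Total I = 3.8229 in⁴.

I_base ≈ 3.82 in⁴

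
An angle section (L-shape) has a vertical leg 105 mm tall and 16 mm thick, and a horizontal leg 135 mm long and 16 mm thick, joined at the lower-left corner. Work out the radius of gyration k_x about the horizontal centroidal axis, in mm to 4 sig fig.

Decompose the section into non-overlapping parts with the origin at the bottom-left of its bounding rectangle.
Vertical leg: 16 × 105, A = 1 680 mm², y = 52.5 mm, Ī = 1 543 500 mm⁴.
Horizontal leg (remainder): 119 × 16, A = 1 904 mm², y = 8 mm, Ī = 40618.7 mm⁴.
Centroid: ȳ = ΣA·y / ΣA = 28.8594 mm.
Transfer each piece to the horizontal centroidal axis using Ī + A·d² with d = y − 28.8594:
  vertical leg: d = 23.6406 mm → contributes +2 482 417 mm⁴
  horizontal leg (remainder): d = -20.8594 mm → contributes +869 075 mm⁴
Total I = 3 351 492 mm⁴.
Radius of gyration: k = √(I/A) = √(3 351 492 / 3 584) = 30.5798 mm.

k_x ≈ 30.58 mm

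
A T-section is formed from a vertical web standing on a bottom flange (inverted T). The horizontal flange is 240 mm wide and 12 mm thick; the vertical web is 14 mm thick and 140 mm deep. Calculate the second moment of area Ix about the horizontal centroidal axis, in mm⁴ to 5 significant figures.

Ix ≈ 9.9723 × 10⁶ mm⁴

Split into non-overlapping primitives; take the origin at the lower-left of the bounding box.
Flange: 240 × 12, A = 2 880 mm², y = 6 mm, Ī = 34 560 mm⁴.
Web: 14 × 140, A = 1 960 mm², y = 82 mm, Ī = 3 201 333 mm⁴.
Centroid: ȳ = ΣA·y / ΣA = 36.77686 mm.
Transfer each piece to the horizontal centroidal axis using Ī + A·d² with d = y − 36.77686:
  flange: d = -30.77686 mm → contributes +2 762 539 mm⁴
  web: d = 45.22314 mm → contributes +7 209 793 mm⁴
Total I = 9 972 332 mm⁴.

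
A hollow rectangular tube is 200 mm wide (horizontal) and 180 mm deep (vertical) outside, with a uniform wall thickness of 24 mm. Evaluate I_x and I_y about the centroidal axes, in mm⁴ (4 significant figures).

I_x ≈ 6.807 × 10⁷ mm⁴, I_y ≈ 8.137 × 10⁷ mm⁴

Decompose the section into non-overlapping parts with the origin at the bottom-left of its bounding rectangle.
Outer rectangle: 200 × 180, A = 36 000 mm², y = 90 mm, Ī = 97 200 000 mm⁴.
Inner void (subtracted): 152 × 132, A = 20 064 mm², y = 90 mm, Ī = 29 132 928 mm⁴.
By symmetry the centroid is at mid-height, ȳ = 90 mm.
All pieces are centred on the centroidal x-axis, so I = ΣĪ (holes subtracted) = 68 067 072 mm⁴.
Repeating about the centroidal y-axis gives I_y = 81 370 112 mm⁴.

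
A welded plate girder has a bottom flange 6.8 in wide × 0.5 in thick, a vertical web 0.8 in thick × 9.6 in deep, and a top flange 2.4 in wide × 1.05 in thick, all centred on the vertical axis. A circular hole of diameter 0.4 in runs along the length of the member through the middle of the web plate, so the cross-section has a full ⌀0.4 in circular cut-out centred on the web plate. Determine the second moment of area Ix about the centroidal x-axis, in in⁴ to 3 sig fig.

Decompose the section into non-overlapping parts with the origin at the bottom-left of its bounding rectangle.
Bottom plate: 6.8 × 0.5, A = 3.4 in², y = 0.25 in, Ī = 0.070833 in⁴.
Web plate: 0.8 × 9.6, A = 7.68 in², y = 5.3 in, Ī = 58.982 in⁴.
Top plate: 2.4 × 1.05, A = 2.52 in², y = 10.625 in, Ī = 0.23153 in⁴.
Hole (subtracted): ⌀0.4, A = 0.12566 in², y = 5.3 in, Ī = 0.0012566 in⁴.
Centroid: ȳ = ΣA·y / ΣA = 5.0216 in.
Transfer each piece to the centroidal x-axis using Ī + A·d² with d = y − 5.0216:
  bottom plate: d = -4.7716 in → contributes +77.483 in⁴
  web plate: d = 0.27838 in → contributes +59.578 in⁴
  top plate: d = 5.6034 in → contributes +79.354 in⁴
  hole: d = 0.27838 in → contributes −0.010995 in⁴
Total I = 216.4 in⁴.

Ix ≈ 216 in⁴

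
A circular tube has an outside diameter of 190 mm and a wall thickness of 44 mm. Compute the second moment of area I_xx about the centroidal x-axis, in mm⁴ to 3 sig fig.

Decompose the section into non-overlapping parts with the origin at the bottom-left of its bounding rectangle.
Outer circle: ⌀190, A = 28 353 mm², y = 95 mm, Ī = 63 971 171 mm⁴.
Bore (subtracted): ⌀102, A = 8171.3 mm², y = 95 mm, Ī = 5 313 376 mm⁴.
By symmetry the centroid is at mid-height, ȳ = 95 mm.
All pieces are centred on the centroidal x-axis, so I = ΣĪ (holes subtracted) = 58 657 795 mm⁴.

I_xx ≈ 5.87 × 10⁷ mm⁴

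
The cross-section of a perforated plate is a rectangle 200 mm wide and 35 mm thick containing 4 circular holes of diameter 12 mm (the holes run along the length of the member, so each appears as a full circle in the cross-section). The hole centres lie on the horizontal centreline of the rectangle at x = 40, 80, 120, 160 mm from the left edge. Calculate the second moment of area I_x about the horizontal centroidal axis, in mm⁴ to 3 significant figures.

I_x ≈ 7.11 × 10⁵ mm⁴

Decompose the section into non-overlapping parts with the origin at the bottom-left of its bounding rectangle.
Plate: 200 × 35, A = 7 000 mm², y = 17.5 mm, Ī = 714 583 mm⁴.
Hole 1 (subtracted): ⌀12, A = 113.1 mm², y = 17.5 mm, Ī = 1017.9 mm⁴.
Hole 2 (subtracted): ⌀12, A = 113.1 mm², y = 17.5 mm, Ī = 1017.9 mm⁴.
Hole 3 (subtracted): ⌀12, A = 113.1 mm², y = 17.5 mm, Ī = 1017.9 mm⁴.
Hole 4 (subtracted): ⌀12, A = 113.1 mm², y = 17.5 mm, Ī = 1017.9 mm⁴.
By symmetry the centroid is at mid-height, ȳ = 17.5 mm.
All pieces are centred on the horizontal centroidal axis, so I = ΣĪ (holes subtracted) = 710 512 mm⁴.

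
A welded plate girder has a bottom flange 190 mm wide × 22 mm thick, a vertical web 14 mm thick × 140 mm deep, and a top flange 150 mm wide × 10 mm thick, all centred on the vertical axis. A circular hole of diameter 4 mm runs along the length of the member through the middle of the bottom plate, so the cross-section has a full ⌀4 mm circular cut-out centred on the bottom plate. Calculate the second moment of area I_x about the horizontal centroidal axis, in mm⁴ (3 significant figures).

Decompose the section into non-overlapping parts with the origin at the bottom-left of its bounding rectangle.
Bottom plate: 190 × 22, A = 4 180 mm², y = 11 mm, Ī = 168 593 mm⁴.
Web plate: 14 × 140, A = 1 960 mm², y = 92 mm, Ī = 3 201 333 mm⁴.
Top plate: 150 × 10, A = 1 500 mm², y = 167 mm, Ī = 12 500 mm⁴.
Hole (subtracted): ⌀4, A = 12.566 mm², y = 11 mm, Ī = 12.566 mm⁴.
Centroid: ȳ = ΣA·y / ΣA = 62.493 mm.
Transfer each piece to the horizontal centroidal axis using Ī + A·d² with d = y − 62.493:
  bottom plate: d = -51.493 mm → contributes +11 252 016 mm⁴
  web plate: d = 29.507 mm → contributes +4 907 824 mm⁴
  top plate: d = 104.51 mm → contributes +16 395 047 mm⁴
  hole: d = -51.493 mm → contributes −33 333 mm⁴
Total I = 32 521 555 mm⁴.

I_x ≈ 3.25 × 10⁷ mm⁴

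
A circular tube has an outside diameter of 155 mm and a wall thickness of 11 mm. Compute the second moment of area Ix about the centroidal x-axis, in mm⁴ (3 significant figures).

Ix ≈ 1.30 × 10⁷ mm⁴

Split into non-overlapping primitives; take the origin at the lower-left of the bounding box.
Outer circle: ⌀155, A = 18 869 mm², y = 77.5 mm, Ī = 28 333 269 mm⁴.
Bore (subtracted): ⌀133, A = 13 893 mm², y = 77.5 mm, Ī = 15 359 478 mm⁴.
By symmetry the centroid is at mid-height, ȳ = 77.5 mm.
All pieces are centred on the centroidal x-axis, so I = ΣĪ (holes subtracted) = 12 973 791 mm⁴.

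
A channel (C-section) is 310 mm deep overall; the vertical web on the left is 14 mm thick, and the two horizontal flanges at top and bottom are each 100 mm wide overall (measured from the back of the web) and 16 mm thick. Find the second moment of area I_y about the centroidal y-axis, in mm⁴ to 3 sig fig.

Decompose the section into non-overlapping parts with the origin at the bottom-left of its bounding rectangle.
Web: 14 × 310, A = 4 340 mm², x = 7 mm, Ī = 70 887 mm⁴.
Top flange (beyond web): 86 × 16, A = 1 376 mm², x = 57 mm, Ī = 848 075 mm⁴.
Bottom flange (beyond web): 86 × 16, A = 1 376 mm², x = 57 mm, Ī = 848 075 mm⁴.
Centroid: x̄ = ΣA·x / ΣA = 26.402 mm.
Transfer each piece to the centroidal y-axis using Ī + A·d² with d = x − 26.402:
  web: d = -19.402 mm → contributes +1 704 650 mm⁴
  top flange (beyond web): d = 30.598 mm → contributes +2 136 326 mm⁴
  bottom flange (beyond web): d = 30.598 mm → contributes +2 136 326 mm⁴
Total I = 5 977 301 mm⁴.

I_y ≈ 5.98 × 10⁶ mm⁴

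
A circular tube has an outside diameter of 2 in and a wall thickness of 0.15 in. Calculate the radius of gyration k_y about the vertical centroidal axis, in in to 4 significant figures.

k_y ≈ 0.6562 in

Break the section into simple shapes (no overlaps), measuring from the bottom-left corner of the bounding box.
Outer circle: ⌀2, A = 3.14159 in², x = 1 in, Ī = 0.785398 in⁴.
Bore (subtracted): ⌀1.7, A = 2.2698 in², x = 1 in, Ī = 0.409983 in⁴.
By symmetry the centroid is at mid-width, x̄ = 1 in.
All pieces are centred on the vertical centroidal axis, so I = ΣĪ (holes subtracted) = 0.375415 in⁴.
Radius of gyration: k = √(I/A) = √(0.375415 / 0.871792) = 0.65622 in.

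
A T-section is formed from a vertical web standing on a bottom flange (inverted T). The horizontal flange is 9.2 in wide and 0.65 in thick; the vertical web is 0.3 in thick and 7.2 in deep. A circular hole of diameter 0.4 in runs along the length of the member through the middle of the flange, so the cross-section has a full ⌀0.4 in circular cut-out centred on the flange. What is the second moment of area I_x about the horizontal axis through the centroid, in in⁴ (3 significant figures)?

Break the section into simple shapes (no overlaps), measuring from the bottom-left corner of the bounding box.
Flange: 9.2 × 0.65, A = 5.98 in², y = 0.325 in, Ī = 0.21055 in⁴.
Web: 0.3 × 7.2, A = 2.16 in², y = 4.25 in, Ī = 9.3312 in⁴.
Hole (subtracted): ⌀0.4, A = 0.12566 in², y = 0.325 in, Ī = 0.0012566 in⁴.
Centroid: ȳ = ΣA·y / ΣA = 1.3829 in.
Transfer each piece to the horizontal axis through the centroid using Ī + A·d² with d = y − 1.3829:
  flange: d = -1.0579 in → contributes +6.9025 in⁴
  web: d = 2.8671 in → contributes +27.088 in⁴
  hole: d = -1.0579 in → contributes −0.14188 in⁴
Total I = 33.848 in⁴.

I_x ≈ 33.8 in⁴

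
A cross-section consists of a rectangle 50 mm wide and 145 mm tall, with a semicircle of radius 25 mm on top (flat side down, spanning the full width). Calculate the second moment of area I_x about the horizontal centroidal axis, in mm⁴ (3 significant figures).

Break the section into simple shapes (no overlaps), measuring from the bottom-left corner of the bounding box.
Rectangular body: 50 × 145, A = 7 250 mm², y = 72.5 mm, Ī = 12 702 604 mm⁴.
Semicircular cap: semicircle r = 25, A = 981.75 mm², y = 155.61 mm, Ī = 42 874 mm⁴.
Centroid: ȳ = ΣA·y / ΣA = 82.412 mm.
Transfer each piece to the horizontal centroidal axis using Ī + A·d² with d = y − 82.412:
  rectangular body: d = -9.912 mm → contributes +13 414 905 mm⁴
  semicircular cap: d = 73.198 mm → contributes +5 303 068 mm⁴
Total I = 18 717 974 mm⁴.

I_x ≈ 1.87 × 10⁷ mm⁴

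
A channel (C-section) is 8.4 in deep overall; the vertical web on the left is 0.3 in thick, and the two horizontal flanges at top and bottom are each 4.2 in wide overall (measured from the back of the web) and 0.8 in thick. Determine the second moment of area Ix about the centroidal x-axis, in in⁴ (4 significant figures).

Ix ≈ 105.3 in⁴

Decompose the section into non-overlapping parts with the origin at the bottom-left of its bounding rectangle.
Web: 0.3 × 8.4, A = 2.52 in², y = 4.2 in, Ī = 14.8176 in⁴.
Top flange (beyond web): 3.9 × 0.8, A = 3.12 in², y = 8 in, Ī = 0.1664 in⁴.
Bottom flange (beyond web): 3.9 × 0.8, A = 3.12 in², y = 0.4 in, Ī = 0.1664 in⁴.
By symmetry the centroid is at mid-height, ȳ = 4.2 in.
Transfer each piece to the centroidal x-axis using Ī + A·d² with d = y − 4.2:
  web: d = 0 in → contributes +14.8176 in⁴
  top flange (beyond web): d = 3.8 in → contributes +45.2192 in⁴
  bottom flange (beyond web): d = -3.8 in → contributes +45.2192 in⁴
Total I = 105.256 in⁴.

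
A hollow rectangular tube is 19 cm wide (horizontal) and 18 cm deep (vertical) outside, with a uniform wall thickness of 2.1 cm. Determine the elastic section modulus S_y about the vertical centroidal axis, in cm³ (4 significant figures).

S_y ≈ 690.6 cm³

Break the section into simple shapes (no overlaps), measuring from the bottom-left corner of the bounding box.
Outer rectangle: 19 × 18, A = 342 cm², x = 9.5 cm, Ī = 10288.5 cm⁴.
Inner void (subtracted): 14.8 × 13.8, A = 204.24 cm², x = 9.5 cm, Ī = 3728.06 cm⁴.
By symmetry the centroid is at mid-width, x̄ = 9.5 cm.
All pieces are centred on the vertical centroidal axis, so I = ΣĪ (holes subtracted) = 6560.44 cm⁴.
Extreme fibre distance c = 9.5 cm; S = I/c = 690.573 cm³.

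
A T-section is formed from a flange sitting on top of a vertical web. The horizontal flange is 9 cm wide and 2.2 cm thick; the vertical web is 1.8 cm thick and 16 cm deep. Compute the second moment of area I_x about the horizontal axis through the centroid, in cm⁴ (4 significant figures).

Treat the section as a set of non-overlapping primitives; coordinates are from the bounding-box lower-left.
Flange: 9 × 2.2, A = 19.8 cm², y = 17.1 cm, Ī = 7.986 cm⁴.
Web: 1.8 × 16, A = 28.8 cm², y = 8 cm, Ī = 614.4 cm⁴.
Centroid: ȳ = ΣA·y / ΣA = 11.7074 cm.
Transfer each piece to the horizontal axis through the centroid using Ī + A·d² with d = y − 11.7074:
  flange: d = 5.39259 cm → contributes +583.771 cm⁴
  web: d = -3.70741 cm → contributes +1010.25 cm⁴
Total I = 1594.02 cm⁴.

I_x ≈ 1594 cm⁴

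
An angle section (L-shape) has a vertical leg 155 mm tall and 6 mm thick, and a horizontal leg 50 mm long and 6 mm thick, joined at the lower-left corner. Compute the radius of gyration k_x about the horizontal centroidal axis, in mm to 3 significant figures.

k_x ≈ 50.2 mm

Break the section into simple shapes (no overlaps), measuring from the bottom-left corner of the bounding box.
Vertical leg: 6 × 155, A = 930 mm², y = 77.5 mm, Ī = 1 861 938 mm⁴.
Horizontal leg (remainder): 44 × 6, A = 264 mm², y = 3 mm, Ī = 792 mm⁴.
Centroid: ȳ = ΣA·y / ΣA = 61.028 mm.
Transfer each piece to the horizontal centroidal axis using Ī + A·d² with d = y − 61.028:
  vertical leg: d = 16.472 mm → contributes +2 114 282 mm⁴
  horizontal leg (remainder): d = -58.028 mm → contributes +889 735 mm⁴
Total I = 3 004 017 mm⁴.
Radius of gyration: k = √(I/A) = √(3 004 017 / 1 194) = 50.159 mm.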